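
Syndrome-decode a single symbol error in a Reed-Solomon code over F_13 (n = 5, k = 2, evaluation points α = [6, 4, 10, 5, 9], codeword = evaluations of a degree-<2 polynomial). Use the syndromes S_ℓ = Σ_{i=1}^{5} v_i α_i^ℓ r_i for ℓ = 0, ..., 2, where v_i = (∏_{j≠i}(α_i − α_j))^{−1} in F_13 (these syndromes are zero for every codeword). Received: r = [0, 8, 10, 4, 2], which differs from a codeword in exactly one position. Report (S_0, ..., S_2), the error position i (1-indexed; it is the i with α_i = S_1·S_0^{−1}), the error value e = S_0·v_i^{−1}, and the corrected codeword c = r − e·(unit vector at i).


S = (8, 7, 11), error at position 5, error magnitude e = 1, c = [0, 8, 10, 4, 1].

Step 1: column multipliers v_i = (∏_{j≠i}(α_i − α_j))^{−1} mod 13.
  i = 1 (α = 6): (6−4)(6−10)(6−5)(6−9) = 2·(−4)·1·(−3) = 24 ≡ 11, so v_1 = 11^{−1} = 6 (mod 13).
  i = 2 (α = 4): (4−6)(4−10)(4−5)(4−9) = (−2)·(−6)·(−1)·(−5) = 60 ≡ 8, so v_2 = 8^{−1} = 5 (mod 13).
  i = 3 (α = 10): (10−6)(10−4)(10−5)(10−9) = 4·6·5·1 = 120 ≡ 3, so v_3 = 3^{−1} = 9 (mod 13).
  i = 4 (α = 5): (5−6)(5−4)(5−10)(5−9) = (−1)·1·(−5)·(−4) = −20 ≡ 6, so v_4 = 6^{−1} = 11 (mod 13).
  i = 5 (α = 9): (9−6)(9−4)(9−10)(9−5) = 3·5·(−1)·4 = −60 ≡ 5, so v_5 = 5^{−1} = 8 (mod 13).
  v = [6, 5, 9, 11, 8].
Step 2: syndromes of r = [0, 8, 10, 4, 2] (all sums mod 13).
  S_0 = Σ v_i r_i = 6·0 + 5·8 + 9·10 + 11·4 + 8·2 = 190 ≡ 8.
  S_1 = Σ v_i α_i r_i = 6·6·0 + 5·4·8 + 9·10·10 + 11·5·4 + 8·9·2 = 1424 ≡ 7.
  α_i^2 mod 13 = [10, 3, 9, 12, 3].
  S_2 = Σ v_i α_i^2 r_i = 6·10·0 + 5·3·8 + 9·9·10 + 11·12·4 + 8·3·2 = 1506 ≡ 11.
  S = (8, 7, 11) ≠ 0, so r is not a codeword (an error is present).
Step 3: locate the error. For a single error e at position i, S_ℓ = v_i·e·α_i^ℓ, so α_err = S_1/S_0.
  S_0^{−1} = 8^{−1} = 5 (mod 13), so α_err = 7·5 = 35 ≡ 9 = α_5. Error position i = 5.
  Consistency check: S_2/S_1 = 11·2 = 22 ≡ 9 = α_err ✓ (single-error assumption holds).
Step 4: error magnitude e = S_0/v_5 = S_0·∏_{j≠5}(α_5 − α_j) = 8·5 = 40 ≡ 1 (mod 13).
Step 5: correct position 5: c_5 = r_5 − e = 2 − 1 ≡ 1 (mod 13). Hence c = [0, 8, 10, 4, 1].
  Check: interpolating c through the α_i gives m(x) = 11 + 9·x (degree < 2) with m(α_i) = c_i for every i, so c is indeed a codeword.


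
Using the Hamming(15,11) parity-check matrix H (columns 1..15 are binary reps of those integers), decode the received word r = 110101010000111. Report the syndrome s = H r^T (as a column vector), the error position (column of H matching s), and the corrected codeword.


s = (0, 1, 0, 1)^T, error position = 5, corrected codeword c = 110111010000111

Compute s = H r^T mod 2 one row at a time:
  s_1 = 1 + 0 + 0 + 0 + 0 + 1 + 1 + 1 = 4 ≡ 0 (mod 2).
  s_2 = 1 + 0 + 1 + 0 + 0 + 1 + 1 + 1 = 5 ≡ 1 (mod 2).
  s_3 = 1 + 0 + 1 + 0 + 0 + 0 + 1 + 1 = 4 ≡ 0 (mod 2).
  s_4 = 1 + 0 + 0 + 0 + 0 + 0 + 1 + 1 = 3 ≡ 1 (mod 2).
s = (0, 1, 0, 1)^T — this equals column 5 of H (binary 0101), so error is at position 5.
Correct: flip bit 5 of r = 110101010000111 to get c = 110111010000111.


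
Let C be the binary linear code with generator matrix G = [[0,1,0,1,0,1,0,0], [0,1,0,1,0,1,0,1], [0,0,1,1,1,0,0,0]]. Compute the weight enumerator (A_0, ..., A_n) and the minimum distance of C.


Weight distribution: A_0 = 1, A_1 = 1, A_3 = 2, A_4 = 3, A_5 = 1. Minimum distance d = 1.

Enumerate all 2^3 = 8 messages m ∈ F_2^3.
For each, compute codeword c = mG in F_2^8, then tally its weight.
  m = 000 → c = 00000000, weight = 0.
  m = 100 → c = 01010100, weight = 3.
  m = 010 → c = 01010101, weight = 4.
  m = 110 → c = 00000001, weight = 1.
  m = 001 → c = 00111000, weight = 3.
  m = 101 → c = 01101100, weight = 4.
  m = 011 → c = 01101101, weight = 5.
  m = 111 → c = 00111001, weight = 4.
Tally weights:
  weight 0: 1 codewords.
  weight 1: 1 codewords.
  weight 3: 2 codewords.
  weight 4: 3 codewords.
  weight 5: 1 codewords.
Minimum distance d = smallest w > 0 with A_w > 0 = 1.
Sanity: Σ A_w = 8 = 2^3 = 8 ✓.


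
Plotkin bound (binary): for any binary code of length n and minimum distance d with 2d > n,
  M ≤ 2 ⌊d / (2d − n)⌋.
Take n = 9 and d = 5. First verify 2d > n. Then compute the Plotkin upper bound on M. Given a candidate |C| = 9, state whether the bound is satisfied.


Plotkin bound M ≤ 10; given |C| = 9 ≤ bound (satisfied).

Check applicability: 2d = 10, n = 9.
2d − n = 1 > 0, so Plotkin applies.
Compute d/(2d−n) = 5/1 ≈ 5.0000.
⌊d/(2d−n)⌋ = 5.
Plotkin bound: M ≤ 2·5 = 10.
Given |C| = 9, check: satisfied.
This |C| is below the Plotkin bound.


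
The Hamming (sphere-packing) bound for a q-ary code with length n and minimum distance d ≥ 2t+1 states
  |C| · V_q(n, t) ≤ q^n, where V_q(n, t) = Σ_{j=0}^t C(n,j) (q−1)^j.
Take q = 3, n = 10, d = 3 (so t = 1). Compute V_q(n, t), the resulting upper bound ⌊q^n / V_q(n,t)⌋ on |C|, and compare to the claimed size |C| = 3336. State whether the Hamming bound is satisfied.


V_q(n, t) = 21, q^n = 59049, Hamming bound = 2811, |C| = 3336 > bound (violated).

Step 1: Compute V_q(n, t) = Σ_{j=0}^1 C(n, j) (q−1)^j.
  j = 0: C(10,0)·(2)^0 = 1·1 = 1.
  j = 1: C(10,1)·(2)^1 = 10·2 = 20.
  V_q(n, t) = 1 + 20 = 21.
Step 2: q^n = 3^10 = 59049.
Step 3: Hamming bound ⌊q^n / V_q(n,t)⌋ = ⌊59049/21⌋ = 2811.
Step 4: Compare |C| = 3336 to 2811: violated.
The claimed |C| lies above the Hamming bound, so no 3-ary code of length 10 with d ≥ 3 can have 3336 codewords.


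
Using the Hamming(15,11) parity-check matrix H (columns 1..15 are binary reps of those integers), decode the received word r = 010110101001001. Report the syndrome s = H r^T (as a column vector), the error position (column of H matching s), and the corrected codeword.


s = (1, 1, 1, 0)^T, error position = 14, corrected codeword c = 010110101001011

Compute s = H r^T mod 2 one row at a time:
  s_1 = 0 + 1 + 0 + 0 + 1 + 0 + 0 + 1 = 3 ≡ 1 (mod 2).
  s_2 = 1 + 1 + 0 + 1 + 1 + 0 + 0 + 1 = 5 ≡ 1 (mod 2).
  s_3 = 1 + 0 + 0 + 1 + 0 + 0 + 0 + 1 = 3 ≡ 1 (mod 2).
  s_4 = 0 + 0 + 1 + 1 + 1 + 0 + 0 + 1 = 4 ≡ 0 (mod 2).
s = (1, 1, 1, 0)^T — this equals column 14 of H (binary 1110), so error is at position 14.
Correct: flip bit 14 of r = 010110101001001 to get c = 010110101001011.


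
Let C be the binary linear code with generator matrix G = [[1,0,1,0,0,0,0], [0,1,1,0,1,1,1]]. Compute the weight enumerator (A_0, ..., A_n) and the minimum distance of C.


Weight distribution: A_0 = 1, A_2 = 1, A_5 = 2. Minimum distance d = 2.

Enumerate all 2^2 = 4 messages m ∈ F_2^2.
For each, compute codeword c = mG in F_2^7, then tally its weight.
  m = 00 → c = 0000000, weight = 0.
  m = 10 → c = 1010000, weight = 2.
  m = 01 → c = 0110111, weight = 5.
  m = 11 → c = 1100111, weight = 5.
Tally weights:
  weight 0: 1 codewords.
  weight 2: 1 codewords.
  weight 5: 2 codewords.
Minimum distance d = smallest w > 0 with A_w > 0 = 2.
Sanity: Σ A_w = 4 = 2^2 = 4 ✓.


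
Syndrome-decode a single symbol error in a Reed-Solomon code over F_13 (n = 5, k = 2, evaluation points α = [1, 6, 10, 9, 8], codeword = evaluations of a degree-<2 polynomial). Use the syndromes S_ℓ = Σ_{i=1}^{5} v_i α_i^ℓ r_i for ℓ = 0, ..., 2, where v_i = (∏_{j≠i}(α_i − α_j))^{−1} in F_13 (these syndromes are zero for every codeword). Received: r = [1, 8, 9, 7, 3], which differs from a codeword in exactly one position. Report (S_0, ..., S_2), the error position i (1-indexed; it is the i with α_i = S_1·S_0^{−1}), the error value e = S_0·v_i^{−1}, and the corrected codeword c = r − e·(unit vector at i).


S = (9, 12, 3), error at position 3, error magnitude e = 11, c = [1, 8, 11, 7, 3].

Step 1: column multipliers v_i = (∏_{j≠i}(α_i − α_j))^{−1} mod 13.
  i = 1 (α = 1): (1−6)(1−10)(1−9)(1−8) = (−5)·(−9)·(−8)·(−7) = 2520 ≡ 11, so v_1 = 11^{−1} = 6 (mod 13).
  i = 2 (α = 6): (6−1)(6−10)(6−9)(6−8) = 5·(−4)·(−3)·(−2) = −120 ≡ 10, so v_2 = 10^{−1} = 4 (mod 13).
  i = 3 (α = 10): (10−1)(10−6)(10−9)(10−8) = 9·4·1·2 = 72 ≡ 7, so v_3 = 7^{−1} = 2 (mod 13).
  i = 4 (α = 9): (9−1)(9−6)(9−10)(9−8) = 8·3·(−1)·1 = −24 ≡ 2, so v_4 = 2^{−1} = 7 (mod 13).
  i = 5 (α = 8): (8−1)(8−6)(8−10)(8−9) = 7·2·(−2)·(−1) = 28 ≡ 2, so v_5 = 2^{−1} = 7 (mod 13).
  v = [6, 4, 2, 7, 7].
Step 2: syndromes of r = [1, 8, 9, 7, 3] (all sums mod 13).
  S_0 = Σ v_i r_i = 6·1 + 4·8 + 2·9 + 7·7 + 7·3 = 126 ≡ 9.
  S_1 = Σ v_i α_i r_i = 6·1·1 + 4·6·8 + 2·10·9 + 7·9·7 + 7·8·3 = 987 ≡ 12.
  α_i^2 mod 13 = [1, 10, 9, 3, 12].
  S_2 = Σ v_i α_i^2 r_i = 6·1·1 + 4·10·8 + 2·9·9 + 7·3·7 + 7·12·3 = 887 ≡ 3.
  S = (9, 12, 3) ≠ 0, so r is not a codeword (an error is present).
Step 3: locate the error. For a single error e at position i, S_ℓ = v_i·e·α_i^ℓ, so α_err = S_1/S_0.
  S_0^{−1} = 9^{−1} = 3 (mod 13), so α_err = 12·3 = 36 ≡ 10 = α_3. Error position i = 3.
  Consistency check: S_2/S_1 = 3·12 = 36 ≡ 10 = α_err ✓ (single-error assumption holds).
Step 4: error magnitude e = S_0/v_3 = S_0·∏_{j≠3}(α_3 − α_j) = 9·7 = 63 ≡ 11 (mod 13).
Step 5: correct position 3: c_3 = r_3 − e = 9 − 11 ≡ 11 (mod 13). Hence c = [1, 8, 11, 7, 3].
  Check: interpolating c through the α_i gives m(x) = 10 + 4·x (degree < 2) with m(α_i) = c_i for every i, so c is indeed a codeword.


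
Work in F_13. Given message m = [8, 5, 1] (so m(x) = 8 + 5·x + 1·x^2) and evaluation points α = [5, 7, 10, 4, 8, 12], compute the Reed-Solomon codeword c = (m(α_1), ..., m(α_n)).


c = [6, 1, 2, 5, 8, 4]

Message polynomial: m(x) = 8 + 5·x + 1·x^2 (mod 13).
For each evaluation point α_i, compute m(α_i) mod 13:
  α_1 = 5: Horner steps 1 → 10 → 6, so m(5) = 6.
  α_2 = 7: Horner steps 1 → 12 → 1, so m(7) = 1.
  α_3 = 10: Horner steps 1 → 2 → 2, so m(10) = 2.
  α_4 = 4: Horner steps 1 → 9 → 5, so m(4) = 5.
  α_5 = 8: Horner steps 1 → 0 → 8, so m(8) = 8.
  α_6 = 12: Horner steps 1 → 4 → 4, so m(12) = 4.
Codeword c = [6, 1, 2, 5, 8, 4] ∈ F_13^6.


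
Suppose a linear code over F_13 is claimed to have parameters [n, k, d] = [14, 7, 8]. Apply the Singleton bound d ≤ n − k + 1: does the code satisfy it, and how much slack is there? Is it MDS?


Singleton RHS = n − k + 1 = 8, slack = 0, bound satisfied, MDS.

Singleton bound: d ≤ n − k + 1.
Here n = 14, k = 7, so n − k + 1 = 8.
Given d = 8, check d ≤ 8: YES.
Slack = (n − k + 1) − d = 0.
The code is MDS (slack = 0).
Description: the claimed parameters are [14, 7, 8]_13; such a code would be MDS (meets Singleton bound).


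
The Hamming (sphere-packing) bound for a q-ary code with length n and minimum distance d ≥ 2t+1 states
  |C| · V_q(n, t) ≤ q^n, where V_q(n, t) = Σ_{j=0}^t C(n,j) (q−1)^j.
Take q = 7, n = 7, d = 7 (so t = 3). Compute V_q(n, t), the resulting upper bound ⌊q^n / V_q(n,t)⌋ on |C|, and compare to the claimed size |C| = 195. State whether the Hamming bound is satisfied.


V_q(n, t) = 8359, q^n = 823543, Hamming bound = 98, |C| = 195 > bound (violated).

Step 1: Compute V_q(n, t) = Σ_{j=0}^3 C(n, j) (q−1)^j.
  j = 0: C(7,0)·(6)^0 = 1·1 = 1.
  j = 1: C(7,1)·(6)^1 = 7·6 = 42.
  j = 2: C(7,2)·(6)^2 = 21·36 = 756.
  j = 3: C(7,3)·(6)^3 = 35·216 = 7560.
  V_q(n, t) = 1 + 42 + 756 + 7560 = 8359.
Step 2: q^n = 7^7 = 823543.
Step 3: Hamming bound ⌊q^n / V_q(n,t)⌋ = ⌊823543/8359⌋ = 98.
Step 4: Compare |C| = 195 to 98: violated.
The claimed |C| lies above the Hamming bound, so no 7-ary code of length 7 with d ≥ 7 can have 195 codewords.


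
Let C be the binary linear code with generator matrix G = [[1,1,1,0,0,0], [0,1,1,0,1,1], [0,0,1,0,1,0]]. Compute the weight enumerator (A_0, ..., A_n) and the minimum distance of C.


Weight distribution: A_0 = 1, A_2 = 2, A_3 = 4, A_4 = 1. Minimum distance d = 2.

Enumerate all 2^3 = 8 messages m ∈ F_2^3.
For each, compute codeword c = mG in F_2^6, then tally its weight.
  m = 000 → c = 000000, weight = 0.
  m = 100 → c = 111000, weight = 3.
  m = 010 → c = 011011, weight = 4.
  m = 110 → c = 100011, weight = 3.
  m = 001 → c = 001010, weight = 2.
  m = 101 → c = 110010, weight = 3.
  m = 011 → c = 010001, weight = 2.
  m = 111 → c = 101001, weight = 3.
Tally weights:
  weight 0: 1 codewords.
  weight 2: 2 codewords.
  weight 3: 4 codewords.
  weight 4: 1 codewords.
Minimum distance d = smallest w > 0 with A_w > 0 = 2.
Sanity: Σ A_w = 8 = 2^3 = 8 ✓.


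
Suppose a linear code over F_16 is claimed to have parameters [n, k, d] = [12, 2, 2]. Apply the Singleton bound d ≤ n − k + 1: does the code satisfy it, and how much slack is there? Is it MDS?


Singleton RHS = n − k + 1 = 11, slack = 9, bound satisfied, not MDS.

Singleton bound: d ≤ n − k + 1.
Here n = 12, k = 2, so n − k + 1 = 11.
Given d = 2, check d ≤ 11: YES.
Slack = (n − k + 1) − d = 9.
The code is NOT MDS (slack = 9 > 0).
Description: the claimed parameters are [12, 2, 2]_16; such a code would be non-MDS.


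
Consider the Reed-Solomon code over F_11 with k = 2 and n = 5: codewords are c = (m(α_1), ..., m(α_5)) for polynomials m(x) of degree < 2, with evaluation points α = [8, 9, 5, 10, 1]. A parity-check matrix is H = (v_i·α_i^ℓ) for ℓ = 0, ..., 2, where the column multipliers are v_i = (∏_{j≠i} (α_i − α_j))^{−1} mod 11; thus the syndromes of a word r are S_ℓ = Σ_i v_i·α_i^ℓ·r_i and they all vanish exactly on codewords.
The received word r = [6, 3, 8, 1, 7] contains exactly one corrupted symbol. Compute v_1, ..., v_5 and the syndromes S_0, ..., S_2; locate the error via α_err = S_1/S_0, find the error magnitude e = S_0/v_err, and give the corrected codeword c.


S = (5, 1, 9), error at position 2, error magnitude e = 5, c = [6, 9, 8, 1, 7].

Step 1: column multipliers v_i = (∏_{j≠i}(α_i − α_j))^{−1} mod 11.
  i = 1 (α = 8): (8−9)(8−5)(8−10)(8−1) = (−1)·3·(−2)·7 = 42 ≡ 9, so v_1 = 9^{−1} = 5 (mod 11).
  i = 2 (α = 9): (9−8)(9−5)(9−10)(9−1) = 1·4·(−1)·8 = −32 ≡ 1, so v_2 = 1^{−1} = 1 (mod 11).
  i = 3 (α = 5): (5−8)(5−9)(5−10)(5−1) = (−3)·(−4)·(−5)·4 = −240 ≡ 2, so v_3 = 2^{−1} = 6 (mod 11).
  i = 4 (α = 10): (10−8)(10−9)(10−5)(10−1) = 2·1·5·9 = 90 ≡ 2, so v_4 = 2^{−1} = 6 (mod 11).
  i = 5 (α = 1): (1−8)(1−9)(1−5)(1−10) = (−7)·(−8)·(−4)·(−9) = 2016 ≡ 3, so v_5 = 3^{−1} = 4 (mod 11).
  v = [5, 1, 6, 6, 4].
Step 2: syndromes of r = [6, 3, 8, 1, 7] (all sums mod 11).
  S_0 = Σ v_i r_i = 5·6 + 1·3 + 6·8 + 6·1 + 4·7 = 115 ≡ 5.
  S_1 = Σ v_i α_i r_i = 5·8·6 + 1·9·3 + 6·5·8 + 6·10·1 + 4·1·7 = 595 ≡ 1.
  α_i^2 mod 11 = [9, 4, 3, 1, 1].
  S_2 = Σ v_i α_i^2 r_i = 5·9·6 + 1·4·3 + 6·3·8 + 6·1·1 + 4·1·7 = 460 ≡ 9.
  S = (5, 1, 9) ≠ 0, so r is not a codeword (an error is present).
Step 3: locate the error. For a single error e at position i, S_ℓ = v_i·e·α_i^ℓ, so α_err = S_1/S_0.
  S_0^{−1} = 5^{−1} = 9 (mod 11), so α_err = 1·9 = 9 ≡ 9 = α_2. Error position i = 2.
  Consistency check: S_2/S_1 = 9·1 = 9 ≡ 9 = α_err ✓ (single-error assumption holds).
Step 4: error magnitude e = S_0/v_2 = S_0·∏_{j≠2}(α_2 − α_j) = 5·1 = 5 ≡ 5 (mod 11).
Step 5: correct position 2: c_2 = r_2 − e = 3 − 5 ≡ 9 (mod 11). Hence c = [6, 9, 8, 1, 7].
  Check: interpolating c through the α_i gives m(x) = 4 + 3·x (degree < 2) with m(α_i) = c_i for every i, so c is indeed a codeword.


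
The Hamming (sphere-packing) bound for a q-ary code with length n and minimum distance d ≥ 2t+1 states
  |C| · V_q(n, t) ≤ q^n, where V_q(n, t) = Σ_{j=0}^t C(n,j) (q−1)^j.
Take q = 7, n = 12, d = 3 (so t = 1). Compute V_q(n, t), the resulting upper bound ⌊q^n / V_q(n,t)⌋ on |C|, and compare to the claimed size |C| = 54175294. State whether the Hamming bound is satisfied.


V_q(n, t) = 73, q^n = 13841287201, Hamming bound = 189606673, |C| = 54175294 ≤ bound (satisfied).

Step 1: Compute V_q(n, t) = Σ_{j=0}^1 C(n, j) (q−1)^j.
  j = 0: C(12,0)·(6)^0 = 1·1 = 1.
  j = 1: C(12,1)·(6)^1 = 12·6 = 72.
  V_q(n, t) = 1 + 72 = 73.
Step 2: q^n = 7^12 = 13841287201.
Step 3: Hamming bound ⌊q^n / V_q(n,t)⌋ = ⌊13841287201/73⌋ = 189606673.
Step 4: Compare |C| = 54175294 to 189606673: satisfied.
The claimed |C| lies below the Hamming bound.


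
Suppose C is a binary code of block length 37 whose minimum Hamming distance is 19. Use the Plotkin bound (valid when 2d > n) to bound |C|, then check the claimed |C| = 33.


Plotkin bound M ≤ 38; given |C| = 33 ≤ bound (satisfied).

Check applicability: 2d = 38, n = 37.
2d − n = 1 > 0, so Plotkin applies.
Compute d/(2d−n) = 19/1 ≈ 19.0000.
⌊d/(2d−n)⌋ = 19.
Plotkin bound: M ≤ 2·19 = 38.
Given |C| = 33, check: satisfied.
This |C| is below the Plotkin bound.


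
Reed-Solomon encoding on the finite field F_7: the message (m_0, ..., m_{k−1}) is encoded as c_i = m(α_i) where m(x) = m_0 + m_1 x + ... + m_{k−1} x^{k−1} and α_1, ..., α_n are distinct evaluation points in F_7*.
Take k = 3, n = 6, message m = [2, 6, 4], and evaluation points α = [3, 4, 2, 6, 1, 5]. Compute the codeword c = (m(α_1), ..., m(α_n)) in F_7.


c = [0, 6, 2, 0, 5, 6]

Message polynomial: m(x) = 2 + 6·x + 4·x^2 (mod 7).
For each evaluation point α_i, compute m(α_i) mod 7:
  α_1 = 3: Horner steps 4 → 4 → 0, so m(3) = 0.
  α_2 = 4: Horner steps 4 → 1 → 6, so m(4) = 6.
  α_3 = 2: Horner steps 4 → 0 → 2, so m(2) = 2.
  α_4 = 6: Horner steps 4 → 2 → 0, so m(6) = 0.
  α_5 = 1: Horner steps 4 → 3 → 5, so m(1) = 5.
  α_6 = 5: Horner steps 4 → 5 → 6, so m(5) = 6.
Codeword c = [0, 6, 2, 0, 5, 6] ∈ F_7^6.


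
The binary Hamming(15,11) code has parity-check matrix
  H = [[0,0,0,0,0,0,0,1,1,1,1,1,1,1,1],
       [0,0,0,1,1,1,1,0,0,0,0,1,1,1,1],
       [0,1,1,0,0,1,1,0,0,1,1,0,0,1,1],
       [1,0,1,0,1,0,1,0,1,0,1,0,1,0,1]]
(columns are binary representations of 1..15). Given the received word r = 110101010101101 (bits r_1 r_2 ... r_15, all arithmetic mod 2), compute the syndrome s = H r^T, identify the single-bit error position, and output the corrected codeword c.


s = (1, 1, 0, 1)^T, error position = 13, corrected codeword c = 110101010101001

Compute s = H r^T mod 2 one row at a time:
  s_1 = 1 + 0 + 1 + 0 + 1 + 1 + 0 + 1 = 5 ≡ 1 (mod 2).
  s_2 = 1 + 0 + 1 + 0 + 1 + 1 + 0 + 1 = 5 ≡ 1 (mod 2).
  s_3 = 1 + 0 + 1 + 0 + 1 + 0 + 0 + 1 = 4 ≡ 0 (mod 2).
  s_4 = 1 + 0 + 0 + 0 + 0 + 0 + 1 + 1 = 3 ≡ 1 (mod 2).
s = (1, 1, 0, 1)^T — this equals column 13 of H (binary 1101), so error is at position 13.
Correct: flip bit 13 of r = 110101010101101 to get c = 110101010101001.


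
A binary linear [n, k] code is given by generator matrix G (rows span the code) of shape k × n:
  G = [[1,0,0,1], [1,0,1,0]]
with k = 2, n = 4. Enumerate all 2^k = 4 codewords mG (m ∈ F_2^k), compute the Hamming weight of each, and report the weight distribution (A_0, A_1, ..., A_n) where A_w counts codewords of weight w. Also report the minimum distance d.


Weight distribution: A_0 = 1, A_2 = 3. Minimum distance d = 2.

Enumerate all 2^2 = 4 messages m ∈ F_2^2.
For each, compute codeword c = mG in F_2^4, then tally its weight.
  m = 00 → c = 0000, weight = 0.
  m = 10 → c = 1001, weight = 2.
  m = 01 → c = 1010, weight = 2.
  m = 11 → c = 0011, weight = 2.
Tally weights:
  weight 0: 1 codewords.
  weight 2: 3 codewords.
Minimum distance d = smallest w > 0 with A_w > 0 = 2.
Sanity: Σ A_w = 4 = 2^2 = 4 ✓.


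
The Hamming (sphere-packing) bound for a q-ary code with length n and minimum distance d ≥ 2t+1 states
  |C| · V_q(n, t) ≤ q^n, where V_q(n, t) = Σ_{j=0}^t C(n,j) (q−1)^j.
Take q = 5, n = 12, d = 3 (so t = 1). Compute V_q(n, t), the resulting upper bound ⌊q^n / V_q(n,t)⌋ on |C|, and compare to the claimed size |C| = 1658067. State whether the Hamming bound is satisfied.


V_q(n, t) = 49, q^n = 244140625, Hamming bound = 4982461, |C| = 1658067 ≤ bound (satisfied).

Step 1: Compute V_q(n, t) = Σ_{j=0}^1 C(n, j) (q−1)^j.
  j = 0: C(12,0)·(4)^0 = 1·1 = 1.
  j = 1: C(12,1)·(4)^1 = 12·4 = 48.
  V_q(n, t) = 1 + 48 = 49.
Step 2: q^n = 5^12 = 244140625.
Step 3: Hamming bound ⌊q^n / V_q(n,t)⌋ = ⌊244140625/49⌋ = 4982461.
Step 4: Compare |C| = 1658067 to 4982461: satisfied.
The claimed |C| lies below the Hamming bound.


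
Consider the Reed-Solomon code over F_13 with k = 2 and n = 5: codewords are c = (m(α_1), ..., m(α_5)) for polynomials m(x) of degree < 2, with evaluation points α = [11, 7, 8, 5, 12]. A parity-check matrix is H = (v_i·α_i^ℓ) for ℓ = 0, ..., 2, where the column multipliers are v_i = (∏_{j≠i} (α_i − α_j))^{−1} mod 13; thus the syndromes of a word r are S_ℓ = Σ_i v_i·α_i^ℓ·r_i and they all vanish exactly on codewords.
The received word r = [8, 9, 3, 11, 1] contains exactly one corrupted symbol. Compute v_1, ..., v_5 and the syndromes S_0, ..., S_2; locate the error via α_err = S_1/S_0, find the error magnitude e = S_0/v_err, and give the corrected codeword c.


S = (1, 7, 10), error at position 2, error magnitude e = 12, c = [8, 10, 3, 11, 1].

Step 1: column multipliers v_i = (∏_{j≠i}(α_i − α_j))^{−1} mod 13.
  i = 1 (α = 11): (11−7)(11−8)(11−5)(11−12) = 4·3·6·(−1) = −72 ≡ 6, so v_1 = 6^{−1} = 11 (mod 13).
  i = 2 (α = 7): (7−11)(7−8)(7−5)(7−12) = (−4)·(−1)·2·(−5) = −40 ≡ 12, so v_2 = 12^{−1} = 12 (mod 13).
  i = 3 (α = 8): (8−11)(8−7)(8−5)(8−12) = (−3)·1·3·(−4) = 36 ≡ 10, so v_3 = 10^{−1} = 4 (mod 13).
  i = 4 (α = 5): (5−11)(5−7)(5−8)(5−12) = (−6)·(−2)·(−3)·(−7) = 252 ≡ 5, so v_4 = 5^{−1} = 8 (mod 13).
  i = 5 (α = 12): (12−11)(12−7)(12−8)(12−5) = 1·5·4·7 = 140 ≡ 10, so v_5 = 10^{−1} = 4 (mod 13).
  v = [11, 12, 4, 8, 4].
Step 2: syndromes of r = [8, 9, 3, 11, 1] (all sums mod 13).
  S_0 = Σ v_i r_i = 11·8 + 12·9 + 4·3 + 8·11 + 4·1 = 300 ≡ 1.
  S_1 = Σ v_i α_i r_i = 11·11·8 + 12·7·9 + 4·8·3 + 8·5·11 + 4·12·1 = 2308 ≡ 7.
  α_i^2 mod 13 = [4, 10, 12, 12, 1].
  S_2 = Σ v_i α_i^2 r_i = 11·4·8 + 12·10·9 + 4·12·3 + 8·12·11 + 4·1·1 = 2636 ≡ 10.
  S = (1, 7, 10) ≠ 0, so r is not a codeword (an error is present).
Step 3: locate the error. For a single error e at position i, S_ℓ = v_i·e·α_i^ℓ, so α_err = S_1/S_0.
  S_0^{−1} = 1^{−1} = 1 (mod 13), so α_err = 7·1 = 7 ≡ 7 = α_2. Error position i = 2.
  Consistency check: S_2/S_1 = 10·2 = 20 ≡ 7 = α_err ✓ (single-error assumption holds).
Step 4: error magnitude e = S_0/v_2 = S_0·∏_{j≠2}(α_2 − α_j) = 1·12 = 12 ≡ 12 (mod 13).
Step 5: correct position 2: c_2 = r_2 − e = 9 − 12 ≡ 10 (mod 13). Hence c = [8, 10, 3, 11, 1].
  Check: interpolating c through the α_i gives m(x) = 7 + 6·x (degree < 2) with m(α_i) = c_i for every i, so c is indeed a codeword.


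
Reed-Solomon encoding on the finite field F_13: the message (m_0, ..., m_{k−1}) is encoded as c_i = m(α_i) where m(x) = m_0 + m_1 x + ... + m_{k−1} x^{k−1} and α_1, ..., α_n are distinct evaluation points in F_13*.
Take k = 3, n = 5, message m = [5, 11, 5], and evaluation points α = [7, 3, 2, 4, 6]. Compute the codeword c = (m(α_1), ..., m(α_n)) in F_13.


c = [2, 5, 8, 12, 4]

Message polynomial: m(x) = 5 + 11·x + 5·x^2 (mod 13).
For each evaluation point α_i, compute m(α_i) mod 13:
  α_1 = 7: Horner steps 5 → 7 → 2, so m(7) = 2.
  α_2 = 3: Horner steps 5 → 0 → 5, so m(3) = 5.
  α_3 = 2: Horner steps 5 → 8 → 8, so m(2) = 8.
  α_4 = 4: Horner steps 5 → 5 → 12, so m(4) = 12.
  α_5 = 6: Horner steps 5 → 2 → 4, so m(6) = 4.
Codeword c = [2, 5, 8, 12, 4] ∈ F_13^5.


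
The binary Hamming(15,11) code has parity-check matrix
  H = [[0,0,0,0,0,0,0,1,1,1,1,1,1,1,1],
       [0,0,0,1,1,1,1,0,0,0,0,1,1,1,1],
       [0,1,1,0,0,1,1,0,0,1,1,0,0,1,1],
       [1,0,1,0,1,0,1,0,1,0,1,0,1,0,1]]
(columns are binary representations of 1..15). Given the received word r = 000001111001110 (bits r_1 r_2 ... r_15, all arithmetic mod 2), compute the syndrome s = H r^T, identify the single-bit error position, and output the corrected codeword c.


s = (1, 1, 1, 1)^T, error position = 15, corrected codeword c = 000001111001111

Compute s = H r^T mod 2 one row at a time:
  s_1 = 1 + 1 + 0 + 0 + 1 + 1 + 1 + 0 = 5 ≡ 1 (mod 2).
  s_2 = 0 + 0 + 1 + 1 + 1 + 1 + 1 + 0 = 5 ≡ 1 (mod 2).
  s_3 = 0 + 0 + 1 + 1 + 0 + 0 + 1 + 0 = 3 ≡ 1 (mod 2).
  s_4 = 0 + 0 + 0 + 1 + 1 + 0 + 1 + 0 = 3 ≡ 1 (mod 2).
s = (1, 1, 1, 1)^T — this equals column 15 of H (binary 1111), so error is at position 15.
Correct: flip bit 15 of r = 000001111001110 to get c = 000001111001111.


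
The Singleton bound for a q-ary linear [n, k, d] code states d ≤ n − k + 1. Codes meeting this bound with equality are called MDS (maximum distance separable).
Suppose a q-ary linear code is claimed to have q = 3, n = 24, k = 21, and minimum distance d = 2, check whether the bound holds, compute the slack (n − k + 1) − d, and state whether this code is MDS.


Singleton RHS = n − k + 1 = 4, slack = 2, bound satisfied, not MDS.

Singleton bound: d ≤ n − k + 1.
Here n = 24, k = 21, so n − k + 1 = 4.
Given d = 2, check d ≤ 4: YES.
Slack = (n − k + 1) − d = 2.
The code is NOT MDS (slack = 2 > 0).
Description: the claimed parameters are [24, 21, 2]_3; such a code would be non-MDS.


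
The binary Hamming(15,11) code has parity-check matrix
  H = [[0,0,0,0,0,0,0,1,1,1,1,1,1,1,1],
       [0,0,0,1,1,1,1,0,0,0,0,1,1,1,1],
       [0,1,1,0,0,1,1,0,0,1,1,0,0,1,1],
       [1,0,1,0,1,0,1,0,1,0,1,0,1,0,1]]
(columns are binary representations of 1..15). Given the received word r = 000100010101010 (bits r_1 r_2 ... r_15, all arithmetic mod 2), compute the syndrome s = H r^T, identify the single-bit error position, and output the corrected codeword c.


s = (0, 1, 0, 0)^T, error position = 4, corrected codeword c = 000000010101010

Compute s = H r^T mod 2 one row at a time:
  s_1 = 1 + 0 + 1 + 0 + 1 + 0 + 1 + 0 = 4 ≡ 0 (mod 2).
  s_2 = 1 + 0 + 0 + 0 + 1 + 0 + 1 + 0 = 3 ≡ 1 (mod 2).
  s_3 = 0 + 0 + 0 + 0 + 1 + 0 + 1 + 0 = 2 ≡ 0 (mod 2).
  s_4 = 0 + 0 + 0 + 0 + 0 + 0 + 0 + 0 = 0 ≡ 0 (mod 2).
s = (0, 1, 0, 0)^T — this equals column 4 of H (binary 0100), so error is at position 4.
Correct: flip bit 4 of r = 000100010101010 to get c = 000000010101010.


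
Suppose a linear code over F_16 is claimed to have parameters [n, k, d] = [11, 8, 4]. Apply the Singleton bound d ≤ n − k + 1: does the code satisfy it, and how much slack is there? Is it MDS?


Singleton RHS = n − k + 1 = 4, slack = 0, bound satisfied, MDS.

Singleton bound: d ≤ n − k + 1.
Here n = 11, k = 8, so n − k + 1 = 4.
Given d = 4, check d ≤ 4: YES.
Slack = (n − k + 1) − d = 0.
The code is MDS (slack = 0).
Description: the claimed parameters are [11, 8, 4]_16; such a code would be MDS (meets Singleton bound).


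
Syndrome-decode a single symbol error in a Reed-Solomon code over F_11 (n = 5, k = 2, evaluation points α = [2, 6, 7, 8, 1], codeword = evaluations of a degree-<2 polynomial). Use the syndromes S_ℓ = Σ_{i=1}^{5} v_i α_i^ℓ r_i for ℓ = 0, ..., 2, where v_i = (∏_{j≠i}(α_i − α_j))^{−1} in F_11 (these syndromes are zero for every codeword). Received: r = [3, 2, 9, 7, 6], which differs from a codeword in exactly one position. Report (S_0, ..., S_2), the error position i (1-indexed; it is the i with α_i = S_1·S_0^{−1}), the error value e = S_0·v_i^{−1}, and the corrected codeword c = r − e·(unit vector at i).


S = (7, 5, 2), error at position 3, error magnitude e = 10, c = [3, 2, 10, 7, 6].

Step 1: column multipliers v_i = (∏_{j≠i}(α_i − α_j))^{−1} mod 11.
  i = 1 (α = 2): (2−6)(2−7)(2−8)(2−1) = (−4)·(−5)·(−6)·1 = −120 ≡ 1, so v_1 = 1^{−1} = 1 (mod 11).
  i = 2 (α = 6): (6−2)(6−7)(6−8)(6−1) = 4·(−1)·(−2)·5 = 40 ≡ 7, so v_2 = 7^{−1} = 8 (mod 11).
  i = 3 (α = 7): (7−2)(7−6)(7−8)(7−1) = 5·1·(−1)·6 = −30 ≡ 3, so v_3 = 3^{−1} = 4 (mod 11).
  i = 4 (α = 8): (8−2)(8−6)(8−7)(8−1) = 6·2·1·7 = 84 ≡ 7, so v_4 = 7^{−1} = 8 (mod 11).
  i = 5 (α = 1): (1−2)(1−6)(1−7)(1−8) = (−1)·(−5)·(−6)·(−7) = 210 ≡ 1, so v_5 = 1^{−1} = 1 (mod 11).
  v = [1, 8, 4, 8, 1].
Step 2: syndromes of r = [3, 2, 9, 7, 6] (all sums mod 11).
  S_0 = Σ v_i r_i = 1·3 + 8·2 + 4·9 + 8·7 + 1·6 = 117 ≡ 7.
  S_1 = Σ v_i α_i r_i = 1·2·3 + 8·6·2 + 4·7·9 + 8·8·7 + 1·1·6 = 808 ≡ 5.
  α_i^2 mod 11 = [4, 3, 5, 9, 1].
  S_2 = Σ v_i α_i^2 r_i = 1·4·3 + 8·3·2 + 4·5·9 + 8·9·7 + 1·1·6 = 750 ≡ 2.
  S = (7, 5, 2) ≠ 0, so r is not a codeword (an error is present).
Step 3: locate the error. For a single error e at position i, S_ℓ = v_i·e·α_i^ℓ, so α_err = S_1/S_0.
  S_0^{−1} = 7^{−1} = 8 (mod 11), so α_err = 5·8 = 40 ≡ 7 = α_3. Error position i = 3.
  Consistency check: S_2/S_1 = 2·9 = 18 ≡ 7 = α_err ✓ (single-error assumption holds).
Step 4: error magnitude e = S_0/v_3 = S_0·∏_{j≠3}(α_3 − α_j) = 7·3 = 21 ≡ 10 (mod 11).
Step 5: correct position 3: c_3 = r_3 − e = 9 − 10 ≡ 10 (mod 11). Hence c = [3, 2, 10, 7, 6].
  Check: interpolating c through the α_i gives m(x) = 9 + 8·x (degree < 2) with m(α_i) = c_i for every i, so c is indeed a codeword.


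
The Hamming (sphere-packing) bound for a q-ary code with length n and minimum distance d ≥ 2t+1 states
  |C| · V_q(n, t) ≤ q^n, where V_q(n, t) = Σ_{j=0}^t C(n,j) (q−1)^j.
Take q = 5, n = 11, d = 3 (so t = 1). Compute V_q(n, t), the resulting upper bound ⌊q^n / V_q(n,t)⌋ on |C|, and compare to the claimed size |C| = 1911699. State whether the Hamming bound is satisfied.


V_q(n, t) = 45, q^n = 48828125, Hamming bound = 1085069, |C| = 1911699 > bound (violated).

Step 1: Compute V_q(n, t) = Σ_{j=0}^1 C(n, j) (q−1)^j.
  j = 0: C(11,0)·(4)^0 = 1·1 = 1.
  j = 1: C(11,1)·(4)^1 = 11·4 = 44.
  V_q(n, t) = 1 + 44 = 45.
Step 2: q^n = 5^11 = 48828125.
Step 3: Hamming bound ⌊q^n / V_q(n,t)⌋ = ⌊48828125/45⌋ = 1085069.
Step 4: Compare |C| = 1911699 to 1085069: violated.
The claimed |C| lies above the Hamming bound, so no 5-ary code of length 11 with d ≥ 3 can have 1911699 codewords.


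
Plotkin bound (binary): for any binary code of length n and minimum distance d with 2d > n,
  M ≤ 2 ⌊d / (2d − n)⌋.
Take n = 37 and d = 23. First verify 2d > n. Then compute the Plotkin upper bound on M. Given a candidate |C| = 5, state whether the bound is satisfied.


Plotkin bound M ≤ 4; given |C| = 5 > bound (violated).

Check applicability: 2d = 46, n = 37.
2d − n = 9 > 0, so Plotkin applies.
Compute d/(2d−n) = 23/9 ≈ 2.5556.
⌊d/(2d−n)⌋ = 2.
Plotkin bound: M ≤ 2·2 = 4.
Given |C| = 5, check: VIOLATED.
This |C| is above the Plotkin bound, so no binary code with n = 37, d = 23 and 5 codewords exists.


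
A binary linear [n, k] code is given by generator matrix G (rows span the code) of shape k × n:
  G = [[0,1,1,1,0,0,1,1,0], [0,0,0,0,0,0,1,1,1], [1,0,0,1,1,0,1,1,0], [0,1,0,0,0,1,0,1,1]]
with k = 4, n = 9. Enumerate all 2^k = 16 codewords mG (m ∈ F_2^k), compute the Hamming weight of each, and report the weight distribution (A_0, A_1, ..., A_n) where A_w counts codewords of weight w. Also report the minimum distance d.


Weight distribution: A_0 = 1, A_3 = 2, A_4 = 5, A_5 = 4, A_6 = 2, A_7 = 2. Minimum distance d = 3.

Enumerate all 2^4 = 16 messages m ∈ F_2^4.
For each, compute codeword c = mG in F_2^9, then tally its weight.
  m = 0000 → c = 000000000, weight = 0.
  m = 1000 → c = 011100110, weight = 5.
  m = 0100 → c = 000000111, weight = 3.
  m = 1100 → c = 011100001, weight = 4.
  m = 0010 → c = 100110110, weight = 5.
  m = 1010 → c = 111010000, weight = 4.
  m = 0110 → c = 100110001, weight = 4.
  m = 1110 → c = 111010111, weight = 7.
  m = 0001 → c = 010001011, weight = 4.
  m = 1001 → c = 001101101, weight = 5.
  m = 0101 → c = 010001100, weight = 3.
  m = 1101 → c = 001101010, weight = 4.
  m = 0011 → c = 110111101, weight = 7.
  m = 1011 → c = 101011011, weight = 6.
  m = 0111 → c = 110111010, weight = 6.
  m = 1111 → c = 101011100, weight = 5.
Tally weights:
  weight 0: 1 codewords.
  weight 3: 2 codewords.
  weight 4: 5 codewords.
  weight 5: 4 codewords.
  weight 6: 2 codewords.
  weight 7: 2 codewords.
Minimum distance d = smallest w > 0 with A_w > 0 = 3.
Sanity: Σ A_w = 16 = 2^4 = 16 ✓.


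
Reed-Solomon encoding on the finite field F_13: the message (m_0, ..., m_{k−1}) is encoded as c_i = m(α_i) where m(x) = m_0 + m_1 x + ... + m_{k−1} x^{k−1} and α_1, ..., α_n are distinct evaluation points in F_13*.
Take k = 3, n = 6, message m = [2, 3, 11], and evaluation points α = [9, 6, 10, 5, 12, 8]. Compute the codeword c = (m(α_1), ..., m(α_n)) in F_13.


c = [10, 0, 1, 6, 10, 2]

Message polynomial: m(x) = 2 + 3·x + 11·x^2 (mod 13).
For each evaluation point α_i, compute m(α_i) mod 13:
  α_1 = 9: Horner steps 11 → 11 → 10, so m(9) = 10.
  α_2 = 6: Horner steps 11 → 4 → 0, so m(6) = 0.
  α_3 = 10: Horner steps 11 → 9 → 1, so m(10) = 1.
  α_4 = 5: Horner steps 11 → 6 → 6, so m(5) = 6.
  α_5 = 12: Horner steps 11 → 5 → 10, so m(12) = 10.
  α_6 = 8: Horner steps 11 → 0 → 2, so m(8) = 2.
Codeword c = [10, 0, 1, 6, 10, 2] ∈ F_13^6.


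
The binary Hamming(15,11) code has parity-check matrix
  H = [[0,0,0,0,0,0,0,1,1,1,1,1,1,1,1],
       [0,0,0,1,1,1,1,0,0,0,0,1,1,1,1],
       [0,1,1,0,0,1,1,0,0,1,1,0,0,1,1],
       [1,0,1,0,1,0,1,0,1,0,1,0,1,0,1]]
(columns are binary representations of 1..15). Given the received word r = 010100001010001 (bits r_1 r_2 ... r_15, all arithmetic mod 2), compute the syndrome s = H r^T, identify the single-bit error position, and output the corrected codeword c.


s = (1, 0, 1, 1)^T, error position = 11, corrected codeword c = 010100001000001

Compute s = H r^T mod 2 one row at a time:
  s_1 = 0 + 1 + 0 + 1 + 0 + 0 + 0 + 1 = 3 ≡ 1 (mod 2).
  s_2 = 1 + 0 + 0 + 0 + 0 + 0 + 0 + 1 = 2 ≡ 0 (mod 2).
  s_3 = 1 + 0 + 0 + 0 + 0 + 1 + 0 + 1 = 3 ≡ 1 (mod 2).
  s_4 = 0 + 0 + 0 + 0 + 1 + 1 + 0 + 1 = 3 ≡ 1 (mod 2).
s = (1, 0, 1, 1)^T — this equals column 11 of H (binary 1011), so error is at position 11.
Correct: flip bit 11 of r = 010100001010001 to get c = 010100001000001.


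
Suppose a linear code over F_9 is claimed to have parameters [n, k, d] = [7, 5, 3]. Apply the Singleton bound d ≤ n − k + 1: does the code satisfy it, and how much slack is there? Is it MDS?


Singleton RHS = n − k + 1 = 3, slack = 0, bound satisfied, MDS.

Singleton bound: d ≤ n − k + 1.
Here n = 7, k = 5, so n − k + 1 = 3.
Given d = 3, check d ≤ 3: YES.
Slack = (n − k + 1) − d = 0.
The code is MDS (slack = 0).
Description: the claimed parameters are [7, 5, 3]_9; such a code would be MDS (meets Singleton bound).


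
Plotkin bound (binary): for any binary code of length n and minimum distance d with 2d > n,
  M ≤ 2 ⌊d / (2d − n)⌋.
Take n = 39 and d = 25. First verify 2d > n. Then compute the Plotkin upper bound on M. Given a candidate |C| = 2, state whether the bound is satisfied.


Plotkin bound M ≤ 4; given |C| = 2 ≤ bound (satisfied).

Check applicability: 2d = 50, n = 39.
2d − n = 11 > 0, so Plotkin applies.
Compute d/(2d−n) = 25/11 ≈ 2.2727.
⌊d/(2d−n)⌋ = 2.
Plotkin bound: M ≤ 2·2 = 4.
Given |C| = 2, check: satisfied.
This |C| is below the Plotkin bound.


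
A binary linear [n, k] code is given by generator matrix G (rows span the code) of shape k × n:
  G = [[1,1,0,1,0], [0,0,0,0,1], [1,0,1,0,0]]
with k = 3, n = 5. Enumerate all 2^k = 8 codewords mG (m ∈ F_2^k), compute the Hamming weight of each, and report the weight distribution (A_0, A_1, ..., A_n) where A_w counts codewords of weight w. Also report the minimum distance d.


Weight distribution: A_0 = 1, A_1 = 1, A_2 = 1, A_3 = 3, A_4 = 2. Minimum distance d = 1.

Enumerate all 2^3 = 8 messages m ∈ F_2^3.
For each, compute codeword c = mG in F_2^5, then tally its weight.
  m = 000 → c = 00000, weight = 0.
  m = 100 → c = 11010, weight = 3.
  m = 010 → c = 00001, weight = 1.
  m = 110 → c = 11011, weight = 4.
  m = 001 → c = 10100, weight = 2.
  m = 101 → c = 01110, weight = 3.
  m = 011 → c = 10101, weight = 3.
  m = 111 → c = 01111, weight = 4.
Tally weights:
  weight 0: 1 codewords.
  weight 1: 1 codewords.
  weight 2: 1 codewords.
  weight 3: 3 codewords.
  weight 4: 2 codewords.
Minimum distance d = smallest w > 0 with A_w > 0 = 1.
Sanity: Σ A_w = 8 = 2^3 = 8 ✓.


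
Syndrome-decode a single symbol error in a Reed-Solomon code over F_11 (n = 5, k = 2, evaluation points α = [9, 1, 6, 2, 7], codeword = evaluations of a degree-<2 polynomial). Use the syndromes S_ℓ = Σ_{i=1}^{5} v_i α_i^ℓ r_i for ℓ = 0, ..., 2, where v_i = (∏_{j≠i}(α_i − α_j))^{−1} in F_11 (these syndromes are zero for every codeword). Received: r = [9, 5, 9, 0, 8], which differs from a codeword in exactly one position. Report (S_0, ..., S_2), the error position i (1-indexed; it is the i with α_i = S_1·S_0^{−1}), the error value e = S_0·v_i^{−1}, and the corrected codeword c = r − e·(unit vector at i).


S = (8, 4, 2), error at position 3, error magnitude e = 7, c = [9, 5, 2, 0, 8].

Step 1: column multipliers v_i = (∏_{j≠i}(α_i − α_j))^{−1} mod 11.
  i = 1 (α = 9): (9−1)(9−6)(9−2)(9−7) = 8·3·7·2 = 336 ≡ 6, so v_1 = 6^{−1} = 2 (mod 11).
  i = 2 (α = 1): (1−9)(1−6)(1−2)(1−7) = (−8)·(−5)·(−1)·(−6) = 240 ≡ 9, so v_2 = 9^{−1} = 5 (mod 11).
  i = 3 (α = 6): (6−9)(6−1)(6−2)(6−7) = (−3)·5·4·(−1) = 60 ≡ 5, so v_3 = 5^{−1} = 9 (mod 11).
  i = 4 (α = 2): (2−9)(2−1)(2−6)(2−7) = (−7)·1·(−4)·(−5) = −140 ≡ 3, so v_4 = 3^{−1} = 4 (mod 11).
  i = 5 (α = 7): (7−9)(7−1)(7−6)(7−2) = (−2)·6·1·5 = −60 ≡ 6, so v_5 = 6^{−1} = 2 (mod 11).
  v = [2, 5, 9, 4, 2].
Step 2: syndromes of r = [9, 5, 9, 0, 8] (all sums mod 11).
  S_0 = Σ v_i r_i = 2·9 + 5·5 + 9·9 + 4·0 + 2·8 = 140 ≡ 8.
  S_1 = Σ v_i α_i r_i = 2·9·9 + 5·1·5 + 9·6·9 + 4·2·0 + 2·7·8 = 785 ≡ 4.
  α_i^2 mod 11 = [4, 1, 3, 4, 5].
  S_2 = Σ v_i α_i^2 r_i = 2·4·9 + 5·1·5 + 9·3·9 + 4·4·0 + 2·5·8 = 420 ≡ 2.
  S = (8, 4, 2) ≠ 0, so r is not a codeword (an error is present).
Step 3: locate the error. For a single error e at position i, S_ℓ = v_i·e·α_i^ℓ, so α_err = S_1/S_0.
  S_0^{−1} = 8^{−1} = 7 (mod 11), so α_err = 4·7 = 28 ≡ 6 = α_3. Error position i = 3.
  Consistency check: S_2/S_1 = 2·3 = 6 ≡ 6 = α_err ✓ (single-error assumption holds).
Step 4: error magnitude e = S_0/v_3 = S_0·∏_{j≠3}(α_3 − α_j) = 8·5 = 40 ≡ 7 (mod 11).
Step 5: correct position 3: c_3 = r_3 − e = 9 − 7 ≡ 2 (mod 11). Hence c = [9, 5, 2, 0, 8].
  Check: interpolating c through the α_i gives m(x) = 10 + 6·x (degree < 2) with m(α_i) = c_i for every i, so c is indeed a codeword.


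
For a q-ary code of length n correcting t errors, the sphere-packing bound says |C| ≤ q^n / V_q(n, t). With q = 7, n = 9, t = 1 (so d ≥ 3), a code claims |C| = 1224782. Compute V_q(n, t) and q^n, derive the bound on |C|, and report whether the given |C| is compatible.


V_q(n, t) = 55, q^n = 40353607, Hamming bound = 733701, |C| = 1224782 > bound (violated).

Step 1: Compute V_q(n, t) = Σ_{j=0}^1 C(n, j) (q−1)^j.
  j = 0: C(9,0)·(6)^0 = 1·1 = 1.
  j = 1: C(9,1)·(6)^1 = 9·6 = 54.
  V_q(n, t) = 1 + 54 = 55.
Step 2: q^n = 7^9 = 40353607.
Step 3: Hamming bound ⌊q^n / V_q(n,t)⌋ = ⌊40353607/55⌋ = 733701.
Step 4: Compare |C| = 1224782 to 733701: violated.
The claimed |C| lies above the Hamming bound, so no 7-ary code of length 9 with d ≥ 3 can have 1224782 codewords.


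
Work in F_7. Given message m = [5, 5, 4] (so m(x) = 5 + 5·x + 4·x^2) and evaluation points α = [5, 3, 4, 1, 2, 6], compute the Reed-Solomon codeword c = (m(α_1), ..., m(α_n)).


c = [4, 0, 5, 0, 3, 4]

Message polynomial: m(x) = 5 + 5·x + 4·x^2 (mod 7).
For each evaluation point α_i, compute m(α_i) mod 7:
  α_1 = 5: Horner steps 4 → 4 → 4, so m(5) = 4.
  α_2 = 3: Horner steps 4 → 3 → 0, so m(3) = 0.
  α_3 = 4: Horner steps 4 → 0 → 5, so m(4) = 5.
  α_4 = 1: Horner steps 4 → 2 → 0, so m(1) = 0.
  α_5 = 2: Horner steps 4 → 6 → 3, so m(2) = 3.
  α_6 = 6: Horner steps 4 → 1 → 4, so m(6) = 4.
Codeword c = [4, 0, 5, 0, 3, 4] ∈ F_7^6.
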